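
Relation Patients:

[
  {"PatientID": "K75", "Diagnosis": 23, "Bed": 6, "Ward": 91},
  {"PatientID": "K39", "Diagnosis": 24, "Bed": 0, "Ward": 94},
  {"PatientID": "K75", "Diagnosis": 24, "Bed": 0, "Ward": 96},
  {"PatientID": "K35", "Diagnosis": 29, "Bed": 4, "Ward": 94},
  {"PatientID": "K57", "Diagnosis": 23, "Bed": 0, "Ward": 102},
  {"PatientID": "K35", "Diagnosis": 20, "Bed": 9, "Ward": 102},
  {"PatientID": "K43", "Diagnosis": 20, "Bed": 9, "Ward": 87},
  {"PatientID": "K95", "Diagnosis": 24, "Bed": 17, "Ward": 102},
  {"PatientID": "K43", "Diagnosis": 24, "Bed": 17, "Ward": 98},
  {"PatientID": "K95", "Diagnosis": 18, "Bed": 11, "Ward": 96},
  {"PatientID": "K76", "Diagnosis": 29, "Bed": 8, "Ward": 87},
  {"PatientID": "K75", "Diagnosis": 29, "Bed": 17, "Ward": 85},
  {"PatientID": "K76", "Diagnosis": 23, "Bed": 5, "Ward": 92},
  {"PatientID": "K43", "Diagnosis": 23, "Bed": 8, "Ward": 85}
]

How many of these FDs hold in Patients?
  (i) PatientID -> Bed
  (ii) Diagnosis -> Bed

(i) PatientID -> Bed: PatientID=K75: 3 rows → Bed takes values {6, 0, 17} — violation; PatientID=K35: 2 rows → Bed takes values {4, 9} — violation; PatientID=K43: 3 rows → Bed takes values {9, 17, 8} — violation; PatientID=K95: 2 rows → Bed takes values {17, 11} — violation; PatientID=K76: 2 rows → Bed takes values {8, 5} — violation — fails.
(ii) Diagnosis -> Bed: Diagnosis=23: 4 rows → Bed takes values {6, 0, 5, 8} — violation; Diagnosis=24: 4 rows → Bed takes values {0, 17} — violation; Diagnosis=29: 3 rows → Bed takes values {4, 8, 17} — violation — fails.
None of the 2 dependencies hold.

0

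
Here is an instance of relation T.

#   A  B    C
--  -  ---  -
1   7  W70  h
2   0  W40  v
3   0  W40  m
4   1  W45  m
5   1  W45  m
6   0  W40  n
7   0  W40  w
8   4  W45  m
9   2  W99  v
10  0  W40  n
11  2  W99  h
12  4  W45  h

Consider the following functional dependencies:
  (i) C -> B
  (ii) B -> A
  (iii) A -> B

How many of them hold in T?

1

(i) C -> B: C=h: rows 1, 11, 12 → B takes values {W70, W99, W45} — violation; C=v: rows 2, 9 → B takes values {W40, W99} — violation; C=m: rows 3, 4, 5, 8 → B takes values {W40, W45} — violation — fails.
(ii) B -> A: B=W45: rows 4, 5, 8, 12 → A takes values {1, 4} — violation — fails.
(iii) A -> B: every LHS value maps to a single RHS value — holds.
1 of the 3 dependencies holds.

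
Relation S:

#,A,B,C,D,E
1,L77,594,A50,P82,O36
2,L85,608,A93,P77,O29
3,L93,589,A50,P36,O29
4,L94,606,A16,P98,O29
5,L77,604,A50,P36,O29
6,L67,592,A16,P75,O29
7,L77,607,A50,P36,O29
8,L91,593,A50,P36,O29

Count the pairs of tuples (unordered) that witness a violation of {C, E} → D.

1

(C=A50, E=O29): all 4 rows agree on D — 0 pairs.
(C=A16, E=O29): violating pairs (4,6) — 1 pair.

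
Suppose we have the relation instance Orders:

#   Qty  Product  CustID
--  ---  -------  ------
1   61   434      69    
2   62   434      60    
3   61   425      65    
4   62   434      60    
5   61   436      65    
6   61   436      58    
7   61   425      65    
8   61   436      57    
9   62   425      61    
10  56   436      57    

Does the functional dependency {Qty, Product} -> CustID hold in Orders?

No

(Qty=61, Product=434): row 1 → CustID = 69 ✓
(Qty=62, Product=434): rows 2, 4 → CustID = 60, 60 ✓
(Qty=61, Product=425): rows 3, 7 → CustID = 65, 65 ✓
(Qty=61, Product=436): rows 5, 6, 8 → CustID takes values {65, 58, 57} — violation
(Qty=62, Product=425): row 9 → CustID = 61 ✓
(Qty=56, Product=436): row 10 → CustID = 57 ✓
Two rows agree on {Qty, Product} but differ on CustID, so {Qty, Product} -> CustID does not hold.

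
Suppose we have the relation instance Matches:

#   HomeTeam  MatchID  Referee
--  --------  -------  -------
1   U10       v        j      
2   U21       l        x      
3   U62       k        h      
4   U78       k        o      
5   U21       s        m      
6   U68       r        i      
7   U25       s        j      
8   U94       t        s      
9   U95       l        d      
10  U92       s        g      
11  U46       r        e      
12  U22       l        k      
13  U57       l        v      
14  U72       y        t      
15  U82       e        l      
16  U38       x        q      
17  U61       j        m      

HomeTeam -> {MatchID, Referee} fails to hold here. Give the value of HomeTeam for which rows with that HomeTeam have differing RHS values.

U21

HomeTeam=U10: row 1 → {MatchID,Referee} = (v, j) ✓
HomeTeam=U21: rows 2, 5 → {MatchID,Referee} takes values {(l, x), (s, m)} — violation
HomeTeam=U62: row 3 → {MatchID,Referee} = (k, h) ✓
HomeTeam=U78: row 4 → {MatchID,Referee} = (k, o) ✓
HomeTeam=U68: row 6 → {MatchID,Referee} = (r, i) ✓
HomeTeam=U25: row 7 → {MatchID,Referee} = (s, j) ✓
HomeTeam=U94: row 8 → {MatchID,Referee} = (t, s) ✓
HomeTeam=U95: row 9 → {MatchID,Referee} = (l, d) ✓
HomeTeam=U92: row 10 → {MatchID,Referee} = (s, g) ✓
HomeTeam=U46: row 11 → {MatchID,Referee} = (r, e) ✓
HomeTeam=U22: row 12 → {MatchID,Referee} = (l, k) ✓
HomeTeam=U57: row 13 → {MatchID,Referee} = (l, v) ✓
HomeTeam=U72: row 14 → {MatchID,Referee} = (y, t) ✓
HomeTeam=U82: row 15 → {MatchID,Referee} = (e, l) ✓
HomeTeam=U38: row 16 → {MatchID,Referee} = (x, q) ✓
HomeTeam=U61: row 17 → {MatchID,Referee} = (j, m) ✓
The only HomeTeam value with inconsistent RHS is HomeTeam=U21.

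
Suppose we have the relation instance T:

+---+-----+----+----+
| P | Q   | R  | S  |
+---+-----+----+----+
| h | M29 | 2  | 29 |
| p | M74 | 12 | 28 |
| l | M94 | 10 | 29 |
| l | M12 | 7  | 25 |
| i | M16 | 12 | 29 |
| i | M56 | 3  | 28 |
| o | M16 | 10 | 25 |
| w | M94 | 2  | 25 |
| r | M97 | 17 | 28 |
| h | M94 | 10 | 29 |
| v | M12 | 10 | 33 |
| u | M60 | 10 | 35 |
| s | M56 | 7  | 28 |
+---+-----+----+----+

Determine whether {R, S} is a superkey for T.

No

Two distinct rows share (R=10, S=29), so {R, S} does not determine every attribute — not a superkey.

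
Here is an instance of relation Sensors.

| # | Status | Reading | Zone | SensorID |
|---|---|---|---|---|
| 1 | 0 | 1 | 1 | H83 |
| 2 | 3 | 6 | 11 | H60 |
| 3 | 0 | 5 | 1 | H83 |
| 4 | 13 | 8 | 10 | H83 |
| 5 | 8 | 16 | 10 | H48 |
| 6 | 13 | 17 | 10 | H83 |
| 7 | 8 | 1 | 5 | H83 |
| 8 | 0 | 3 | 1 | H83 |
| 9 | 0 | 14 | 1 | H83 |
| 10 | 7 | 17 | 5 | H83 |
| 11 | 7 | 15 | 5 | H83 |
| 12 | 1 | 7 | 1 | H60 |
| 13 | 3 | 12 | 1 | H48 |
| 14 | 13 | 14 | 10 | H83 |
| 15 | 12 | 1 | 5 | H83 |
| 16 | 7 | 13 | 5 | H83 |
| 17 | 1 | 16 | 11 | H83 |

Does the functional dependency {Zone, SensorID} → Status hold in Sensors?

(Zone=1, SensorID=H83): rows 1, 3, 8, 9 → Status = 0, 0, 0, 0 ✓
(Zone=11, SensorID=H60): row 2 → Status = 3 ✓
(Zone=10, SensorID=H83): rows 4, 6, 14 → Status = 13, 13, 13 ✓
(Zone=10, SensorID=H48): row 5 → Status = 8 ✓
(Zone=5, SensorID=H83): rows 7, 10, 11, 15, 16 → Status takes values {8, 7, 12} — violation
(Zone=1, SensorID=H60): row 12 → Status = 1 ✓
(Zone=1, SensorID=H48): row 13 → Status = 3 ✓
(Zone=11, SensorID=H83): row 17 → Status = 1 ✓
Two rows agree on {Zone, SensorID} but differ on Status, so {Zone, SensorID} → Status does not hold.

No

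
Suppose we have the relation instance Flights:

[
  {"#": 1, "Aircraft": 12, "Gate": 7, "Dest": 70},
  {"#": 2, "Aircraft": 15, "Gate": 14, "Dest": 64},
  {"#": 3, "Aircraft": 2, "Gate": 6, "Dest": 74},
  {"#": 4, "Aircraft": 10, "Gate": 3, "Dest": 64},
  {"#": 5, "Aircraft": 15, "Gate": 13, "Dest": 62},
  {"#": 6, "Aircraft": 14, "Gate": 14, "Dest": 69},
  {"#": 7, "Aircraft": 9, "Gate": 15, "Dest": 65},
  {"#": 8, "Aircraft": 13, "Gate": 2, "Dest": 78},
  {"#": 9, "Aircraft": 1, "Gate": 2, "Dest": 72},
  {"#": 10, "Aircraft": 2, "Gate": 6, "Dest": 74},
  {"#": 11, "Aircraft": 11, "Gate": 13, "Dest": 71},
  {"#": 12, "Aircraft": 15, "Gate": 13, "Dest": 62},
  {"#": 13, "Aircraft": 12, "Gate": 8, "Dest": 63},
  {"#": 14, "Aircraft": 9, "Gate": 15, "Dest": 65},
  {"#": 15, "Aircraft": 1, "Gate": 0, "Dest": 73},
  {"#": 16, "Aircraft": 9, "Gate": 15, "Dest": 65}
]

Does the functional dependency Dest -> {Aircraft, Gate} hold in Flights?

Dest=70: row 1 → {Aircraft,Gate} = (12, 7) ✓
Dest=64: rows 2, 4 → {Aircraft,Gate} takes values {(15, 14), (10, 3)} — violation
Dest=74: rows 3, 10 → {Aircraft,Gate} = (2, 6), (2, 6) ✓
Dest=62: rows 5, 12 → {Aircraft,Gate} = (15, 13), (15, 13) ✓
Dest=69: row 6 → {Aircraft,Gate} = (14, 14) ✓
Dest=65: rows 7, 14, 16 → {Aircraft,Gate} = (9, 15), (9, 15), (9, 15) ✓
Dest=78: row 8 → {Aircraft,Gate} = (13, 2) ✓
Dest=72: row 9 → {Aircraft,Gate} = (1, 2) ✓
Dest=71: row 11 → {Aircraft,Gate} = (11, 13) ✓
Dest=63: row 13 → {Aircraft,Gate} = (12, 8) ✓
Dest=73: row 15 → {Aircraft,Gate} = (1, 0) ✓
Two rows agree on Dest but differ on {Aircraft, Gate}, so Dest -> {Aircraft, Gate} does not hold.

No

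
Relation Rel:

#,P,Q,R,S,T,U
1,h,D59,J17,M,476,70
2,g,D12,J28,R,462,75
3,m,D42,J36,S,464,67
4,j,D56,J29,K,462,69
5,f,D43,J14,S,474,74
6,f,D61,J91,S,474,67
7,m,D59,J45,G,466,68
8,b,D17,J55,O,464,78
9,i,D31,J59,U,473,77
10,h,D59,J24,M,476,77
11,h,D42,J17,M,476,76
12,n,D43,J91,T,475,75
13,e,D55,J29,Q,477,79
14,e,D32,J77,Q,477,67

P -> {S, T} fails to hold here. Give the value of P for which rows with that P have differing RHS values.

m

P=h: rows 1, 10, 11 → {S,T} = (M, 476), (M, 476), (M, 476) ✓
P=g: row 2 → {S,T} = (R, 462) ✓
P=m: rows 3, 7 → {S,T} takes values {(S, 464), (G, 466)} — violation
P=j: row 4 → {S,T} = (K, 462) ✓
P=f: rows 5, 6 → {S,T} = (S, 474), (S, 474) ✓
P=b: row 8 → {S,T} = (O, 464) ✓
P=i: row 9 → {S,T} = (U, 473) ✓
P=n: row 12 → {S,T} = (T, 475) ✓
P=e: rows 13, 14 → {S,T} = (Q, 477), (Q, 477) ✓
The only P value with inconsistent RHS is P=m.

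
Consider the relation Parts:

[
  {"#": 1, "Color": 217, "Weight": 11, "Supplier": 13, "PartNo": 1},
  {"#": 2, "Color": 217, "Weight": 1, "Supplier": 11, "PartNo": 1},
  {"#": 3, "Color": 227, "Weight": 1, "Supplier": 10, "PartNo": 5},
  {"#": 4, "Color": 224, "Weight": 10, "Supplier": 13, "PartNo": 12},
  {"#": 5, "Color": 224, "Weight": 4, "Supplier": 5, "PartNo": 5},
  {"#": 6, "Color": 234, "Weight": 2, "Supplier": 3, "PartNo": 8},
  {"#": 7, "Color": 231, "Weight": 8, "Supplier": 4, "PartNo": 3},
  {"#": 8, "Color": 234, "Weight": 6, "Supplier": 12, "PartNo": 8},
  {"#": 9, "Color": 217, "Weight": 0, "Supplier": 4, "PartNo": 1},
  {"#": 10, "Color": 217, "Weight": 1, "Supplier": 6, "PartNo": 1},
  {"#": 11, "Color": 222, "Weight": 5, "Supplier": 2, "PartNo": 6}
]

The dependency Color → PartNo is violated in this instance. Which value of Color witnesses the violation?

224

Color=217: rows 1, 2, 9, 10 → PartNo = 1, 1, 1, 1 ✓
Color=227: row 3 → PartNo = 5 ✓
Color=224: rows 4, 5 → PartNo takes values {12, 5} — violation
Color=234: rows 6, 8 → PartNo = 8, 8 ✓
Color=231: row 7 → PartNo = 3 ✓
Color=222: row 11 → PartNo = 6 ✓
The only Color value with inconsistent PartNo is Color=224.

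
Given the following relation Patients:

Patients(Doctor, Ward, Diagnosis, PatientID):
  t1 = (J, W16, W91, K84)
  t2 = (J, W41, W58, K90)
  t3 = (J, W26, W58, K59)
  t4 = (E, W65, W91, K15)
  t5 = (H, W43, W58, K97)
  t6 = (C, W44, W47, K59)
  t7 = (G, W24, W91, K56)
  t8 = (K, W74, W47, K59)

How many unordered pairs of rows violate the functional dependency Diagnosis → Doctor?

Diagnosis=W91: violating pairs (1,4), (1,7), (4,7) — 3 pairs.
Diagnosis=W58: violating pairs (2,5), (3,5) — 2 pairs.
Diagnosis=W47: violating pairs (6,8) — 1 pair.

6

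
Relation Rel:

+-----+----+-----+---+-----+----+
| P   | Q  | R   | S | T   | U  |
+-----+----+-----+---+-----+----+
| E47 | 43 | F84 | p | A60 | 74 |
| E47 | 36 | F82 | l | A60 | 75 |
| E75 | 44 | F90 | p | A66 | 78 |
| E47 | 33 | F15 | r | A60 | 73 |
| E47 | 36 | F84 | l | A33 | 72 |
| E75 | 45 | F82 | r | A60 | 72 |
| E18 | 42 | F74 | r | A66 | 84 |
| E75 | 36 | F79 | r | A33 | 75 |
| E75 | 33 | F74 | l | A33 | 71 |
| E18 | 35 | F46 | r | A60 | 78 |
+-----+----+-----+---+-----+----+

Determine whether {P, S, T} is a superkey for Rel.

All 10 rows have distinct {P, S, T} values, so {P, S, T} → (all attributes) holds and {P, S, T} is a superkey.

Yes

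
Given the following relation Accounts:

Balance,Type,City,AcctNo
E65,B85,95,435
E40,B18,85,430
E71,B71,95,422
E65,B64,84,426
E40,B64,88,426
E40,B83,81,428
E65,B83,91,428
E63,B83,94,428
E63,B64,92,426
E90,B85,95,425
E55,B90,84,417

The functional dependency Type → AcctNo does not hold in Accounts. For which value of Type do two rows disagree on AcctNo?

Type=B85: 2 rows → AcctNo takes values {435, 425} — violation
Type=B18: 1 row → AcctNo = 430 ✓
Type=B71: 1 row → AcctNo = 422 ✓
Type=B64: 3 rows → AcctNo = 426, 426, 426 ✓
Type=B83: 3 rows → AcctNo = 428, 428, 428 ✓
Type=B90: 1 row → AcctNo = 417 ✓
The only Type value with inconsistent AcctNo is Type=B85.

B85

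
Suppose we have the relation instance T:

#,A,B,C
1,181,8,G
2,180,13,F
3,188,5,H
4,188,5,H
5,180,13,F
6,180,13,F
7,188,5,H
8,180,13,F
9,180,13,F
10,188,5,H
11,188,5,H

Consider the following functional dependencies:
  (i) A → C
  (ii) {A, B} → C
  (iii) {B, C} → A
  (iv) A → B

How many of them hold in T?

(i) A → C: every LHS value maps to a single RHS value — holds.
(ii) {A, B} → C: every LHS value maps to a single RHS value — holds.
(iii) {B, C} → A: every LHS value maps to a single RHS value — holds.
(iv) A → B: every LHS value maps to a single RHS value — holds.
4 of the 4 dependencies hold.

4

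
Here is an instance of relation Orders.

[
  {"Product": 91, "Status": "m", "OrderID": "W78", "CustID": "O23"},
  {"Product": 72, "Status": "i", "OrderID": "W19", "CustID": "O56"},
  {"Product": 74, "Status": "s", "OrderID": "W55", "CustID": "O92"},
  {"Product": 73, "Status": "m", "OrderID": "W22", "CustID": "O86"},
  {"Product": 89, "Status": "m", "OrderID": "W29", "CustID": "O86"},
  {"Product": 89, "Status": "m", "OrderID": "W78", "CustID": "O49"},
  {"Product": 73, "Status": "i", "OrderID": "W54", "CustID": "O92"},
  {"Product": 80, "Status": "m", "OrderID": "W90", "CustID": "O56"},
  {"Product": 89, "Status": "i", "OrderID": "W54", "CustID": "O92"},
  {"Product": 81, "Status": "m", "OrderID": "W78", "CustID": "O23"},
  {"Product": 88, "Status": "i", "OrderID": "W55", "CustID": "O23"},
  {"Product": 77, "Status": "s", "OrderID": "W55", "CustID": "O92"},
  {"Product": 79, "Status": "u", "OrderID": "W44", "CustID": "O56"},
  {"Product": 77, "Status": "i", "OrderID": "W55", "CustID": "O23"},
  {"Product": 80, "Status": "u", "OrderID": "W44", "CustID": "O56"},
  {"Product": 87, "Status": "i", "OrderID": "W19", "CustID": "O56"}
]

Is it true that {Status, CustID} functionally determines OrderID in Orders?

(Status=m, CustID=O23): 2 rows → OrderID = W78, W78 ✓
(Status=i, CustID=O56): 2 rows → OrderID = W19, W19 ✓
(Status=s, CustID=O92): 2 rows → OrderID = W55, W55 ✓
(Status=m, CustID=O86): 2 rows → OrderID takes values {W22, W29} — violation
(Status=m, CustID=O49): 1 row → OrderID = W78 ✓
(Status=i, CustID=O92): 2 rows → OrderID = W54, W54 ✓
(Status=m, CustID=O56): 1 row → OrderID = W90 ✓
(Status=i, CustID=O23): 2 rows → OrderID = W55, W55 ✓
(Status=u, CustID=O56): 2 rows → OrderID = W44, W44 ✓
Two rows agree on {Status, CustID} but differ on OrderID, so {Status, CustID} -> OrderID does not hold.

No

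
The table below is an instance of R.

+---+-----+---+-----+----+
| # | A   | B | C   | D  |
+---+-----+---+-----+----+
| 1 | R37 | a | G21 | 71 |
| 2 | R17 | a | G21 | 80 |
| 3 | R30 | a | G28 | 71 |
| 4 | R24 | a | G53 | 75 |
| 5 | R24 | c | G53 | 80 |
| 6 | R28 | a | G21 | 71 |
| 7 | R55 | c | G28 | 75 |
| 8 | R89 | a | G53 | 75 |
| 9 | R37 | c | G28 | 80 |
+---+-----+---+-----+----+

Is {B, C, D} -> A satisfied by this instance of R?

(B=a, C=G21, D=71): rows 1, 6 → A takes values {R37, R28} — violation
(B=a, C=G21, D=80): row 2 → A = R17 ✓
(B=a, C=G28, D=71): row 3 → A = R30 ✓
(B=a, C=G53, D=75): rows 4, 8 → A takes values {R24, R89} — violation
(B=c, C=G53, D=80): row 5 → A = R24 ✓
(B=c, C=G28, D=75): row 7 → A = R55 ✓
(B=c, C=G28, D=80): row 9 → A = R37 ✓
Two rows agree on {B, C, D} but differ on A, so {B, C, D} -> A does not hold.

No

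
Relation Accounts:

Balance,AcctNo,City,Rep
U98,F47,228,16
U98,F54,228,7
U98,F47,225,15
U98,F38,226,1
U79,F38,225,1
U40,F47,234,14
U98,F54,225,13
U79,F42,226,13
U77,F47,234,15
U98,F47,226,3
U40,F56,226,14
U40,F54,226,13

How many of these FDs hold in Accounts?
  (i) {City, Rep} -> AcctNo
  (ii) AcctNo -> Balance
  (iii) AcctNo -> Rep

(i) {City, Rep} -> AcctNo: (City=226, Rep=13): 2 rows → AcctNo takes values {F42, F54} — violation — fails.
(ii) AcctNo -> Balance: AcctNo=F47: 5 rows → Balance takes values {U98, U40, U77} — violation; AcctNo=F54: 3 rows → Balance takes values {U98, U40} — violation; AcctNo=F38: 2 rows → Balance takes values {U98, U79} — violation — fails.
(iii) AcctNo -> Rep: AcctNo=F47: 5 rows → Rep takes values {16, 15, 14, 3} — violation; AcctNo=F54: 3 rows → Rep takes values {7, 13} — violation — fails.
None of the 3 dependencies hold.

0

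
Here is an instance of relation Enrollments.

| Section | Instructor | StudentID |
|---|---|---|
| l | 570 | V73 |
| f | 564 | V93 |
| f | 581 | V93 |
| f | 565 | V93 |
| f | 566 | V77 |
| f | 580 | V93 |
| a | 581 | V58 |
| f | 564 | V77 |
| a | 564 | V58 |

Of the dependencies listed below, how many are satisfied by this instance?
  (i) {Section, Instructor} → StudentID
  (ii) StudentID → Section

(i) {Section, Instructor} → StudentID: (Section=f, Instructor=564): 2 rows → StudentID takes values {V93, V77} — violation — fails.
(ii) StudentID → Section: every LHS value maps to a single RHS value — holds.
1 of the 2 dependencies holds.

1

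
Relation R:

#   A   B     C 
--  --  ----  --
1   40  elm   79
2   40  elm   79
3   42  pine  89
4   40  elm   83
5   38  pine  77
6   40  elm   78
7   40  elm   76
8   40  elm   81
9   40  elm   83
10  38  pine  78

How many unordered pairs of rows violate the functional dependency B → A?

B=elm: all 7 rows agree on A — 0 pairs.
B=pine: violating pairs (3,5), (3,10) — 2 pairs.

2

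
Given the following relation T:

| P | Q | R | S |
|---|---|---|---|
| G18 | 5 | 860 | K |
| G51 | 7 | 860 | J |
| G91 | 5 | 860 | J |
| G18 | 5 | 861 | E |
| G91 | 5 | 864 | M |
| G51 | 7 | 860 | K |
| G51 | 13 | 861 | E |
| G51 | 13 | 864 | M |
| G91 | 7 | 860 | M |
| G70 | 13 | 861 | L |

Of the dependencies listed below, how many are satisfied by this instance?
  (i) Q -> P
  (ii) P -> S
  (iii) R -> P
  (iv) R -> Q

0

(i) Q -> P: Q=5: 4 rows → P takes values {G18, G91} — violation; Q=7: 3 rows → P takes values {G51, G91} — violation; Q=13: 3 rows → P takes values {G51, G70} — violation — fails.
(ii) P -> S: P=G18: 2 rows → S takes values {K, E} — violation; P=G51: 4 rows → S takes values {J, K, E, M} — violation; P=G91: 3 rows → S takes values {J, M} — violation — fails.
(iii) R -> P: R=860: 5 rows → P takes values {G18, G51, G91} — violation; R=861: 3 rows → P takes values {G18, G51, G70} — violation; R=864: 2 rows → P takes values {G91, G51} — violation — fails.
(iv) R -> Q: R=860: 5 rows → Q takes values {5, 7} — violation; R=861: 3 rows → Q takes values {5, 13} — violation; R=864: 2 rows → Q takes values {5, 13} — violation — fails.
None of the 4 dependencies hold.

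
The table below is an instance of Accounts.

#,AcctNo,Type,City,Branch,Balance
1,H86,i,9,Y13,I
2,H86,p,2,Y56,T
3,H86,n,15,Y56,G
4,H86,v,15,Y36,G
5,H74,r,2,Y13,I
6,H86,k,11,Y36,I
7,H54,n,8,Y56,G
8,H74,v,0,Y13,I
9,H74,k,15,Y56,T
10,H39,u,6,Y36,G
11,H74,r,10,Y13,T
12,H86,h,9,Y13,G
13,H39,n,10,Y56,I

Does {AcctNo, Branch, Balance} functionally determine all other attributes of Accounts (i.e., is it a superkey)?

Rows 5 and 8 have the same {AcctNo, Branch, Balance} value (AcctNo=H74, Branch=Y13, Balance=I) but are distinct tuples, so {AcctNo, Branch, Balance} does not determine every attribute — not a superkey.

No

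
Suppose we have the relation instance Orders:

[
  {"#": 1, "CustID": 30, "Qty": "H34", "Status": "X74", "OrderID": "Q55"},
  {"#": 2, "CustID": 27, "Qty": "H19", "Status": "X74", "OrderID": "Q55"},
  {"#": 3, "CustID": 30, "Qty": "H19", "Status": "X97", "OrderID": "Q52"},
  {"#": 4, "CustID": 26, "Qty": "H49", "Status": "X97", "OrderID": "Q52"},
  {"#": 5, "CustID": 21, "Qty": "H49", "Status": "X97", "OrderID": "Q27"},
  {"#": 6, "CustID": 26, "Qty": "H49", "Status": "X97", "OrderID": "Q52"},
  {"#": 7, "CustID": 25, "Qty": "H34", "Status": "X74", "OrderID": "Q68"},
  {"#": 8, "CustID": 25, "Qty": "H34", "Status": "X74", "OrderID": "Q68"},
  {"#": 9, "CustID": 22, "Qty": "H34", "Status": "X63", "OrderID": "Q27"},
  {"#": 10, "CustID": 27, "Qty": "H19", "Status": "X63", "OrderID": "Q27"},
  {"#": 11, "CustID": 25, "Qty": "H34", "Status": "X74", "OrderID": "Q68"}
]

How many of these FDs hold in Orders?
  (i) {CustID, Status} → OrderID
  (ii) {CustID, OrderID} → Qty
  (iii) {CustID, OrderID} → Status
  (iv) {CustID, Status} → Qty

4

(i) {CustID, Status} → OrderID: every LHS value maps to a single RHS value — holds.
(ii) {CustID, OrderID} → Qty: every LHS value maps to a single RHS value — holds.
(iii) {CustID, OrderID} → Status: every LHS value maps to a single RHS value — holds.
(iv) {CustID, Status} → Qty: every LHS value maps to a single RHS value — holds.
4 of the 4 dependencies hold.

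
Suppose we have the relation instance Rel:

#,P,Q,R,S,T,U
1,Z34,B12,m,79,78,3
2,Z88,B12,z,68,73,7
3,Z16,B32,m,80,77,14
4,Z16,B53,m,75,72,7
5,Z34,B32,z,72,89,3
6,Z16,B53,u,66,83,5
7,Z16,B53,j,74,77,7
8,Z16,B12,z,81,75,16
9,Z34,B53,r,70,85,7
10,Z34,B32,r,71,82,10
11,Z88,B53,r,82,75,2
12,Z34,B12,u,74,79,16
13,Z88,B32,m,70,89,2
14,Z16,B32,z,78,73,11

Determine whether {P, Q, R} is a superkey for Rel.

All 14 rows have distinct {P, Q, R} values, so {P, Q, R} → (all attributes) holds and {P, Q, R} is a superkey.

Yes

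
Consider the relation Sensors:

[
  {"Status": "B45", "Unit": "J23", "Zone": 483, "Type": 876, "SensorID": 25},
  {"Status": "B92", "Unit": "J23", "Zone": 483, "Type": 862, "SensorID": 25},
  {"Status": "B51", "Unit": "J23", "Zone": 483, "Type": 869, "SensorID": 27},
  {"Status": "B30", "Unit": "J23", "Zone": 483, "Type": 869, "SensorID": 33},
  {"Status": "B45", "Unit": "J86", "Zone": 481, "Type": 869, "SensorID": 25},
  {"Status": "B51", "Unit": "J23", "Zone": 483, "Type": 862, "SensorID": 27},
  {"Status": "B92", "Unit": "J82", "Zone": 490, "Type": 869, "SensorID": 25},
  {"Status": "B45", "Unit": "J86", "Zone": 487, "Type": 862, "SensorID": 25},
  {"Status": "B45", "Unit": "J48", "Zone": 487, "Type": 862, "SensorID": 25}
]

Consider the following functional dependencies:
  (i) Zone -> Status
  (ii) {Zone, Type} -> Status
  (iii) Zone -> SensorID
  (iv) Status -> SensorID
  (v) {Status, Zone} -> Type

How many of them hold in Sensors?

1

(i) Zone -> Status: Zone=483: 5 rows → Status takes values {B45, B92, B51, B30} — violation — fails.
(ii) {Zone, Type} -> Status: (Zone=483, Type=862): 2 rows → Status takes values {B92, B51} — violation; (Zone=483, Type=869): 2 rows → Status takes values {B51, B30} — violation — fails.
(iii) Zone -> SensorID: Zone=483: 5 rows → SensorID takes values {25, 27, 33} — violation — fails.
(iv) Status -> SensorID: every LHS value maps to a single RHS value — holds.
(v) {Status, Zone} -> Type: (Status=B51, Zone=483): 2 rows → Type takes values {869, 862} — violation — fails.
1 of the 5 dependencies holds.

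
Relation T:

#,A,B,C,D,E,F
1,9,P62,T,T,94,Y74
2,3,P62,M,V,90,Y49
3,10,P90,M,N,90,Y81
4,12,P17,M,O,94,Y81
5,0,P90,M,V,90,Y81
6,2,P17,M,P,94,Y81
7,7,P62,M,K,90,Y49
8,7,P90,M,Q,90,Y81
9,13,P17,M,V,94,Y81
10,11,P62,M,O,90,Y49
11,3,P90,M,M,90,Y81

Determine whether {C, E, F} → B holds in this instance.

(C=T, E=94, F=Y74): row 1 → B = P62 ✓
(C=M, E=90, F=Y49): rows 2, 7, 10 → B = P62, P62, P62 ✓
(C=M, E=90, F=Y81): rows 3, 5, 8, 11 → B = P90, P90, P90, P90 ✓
(C=M, E=94, F=Y81): rows 4, 6, 9 → B = P17, P17, P17 ✓
Every {C, E, F} value is associated with a single B value, so {C, E, F} → B holds.

Yes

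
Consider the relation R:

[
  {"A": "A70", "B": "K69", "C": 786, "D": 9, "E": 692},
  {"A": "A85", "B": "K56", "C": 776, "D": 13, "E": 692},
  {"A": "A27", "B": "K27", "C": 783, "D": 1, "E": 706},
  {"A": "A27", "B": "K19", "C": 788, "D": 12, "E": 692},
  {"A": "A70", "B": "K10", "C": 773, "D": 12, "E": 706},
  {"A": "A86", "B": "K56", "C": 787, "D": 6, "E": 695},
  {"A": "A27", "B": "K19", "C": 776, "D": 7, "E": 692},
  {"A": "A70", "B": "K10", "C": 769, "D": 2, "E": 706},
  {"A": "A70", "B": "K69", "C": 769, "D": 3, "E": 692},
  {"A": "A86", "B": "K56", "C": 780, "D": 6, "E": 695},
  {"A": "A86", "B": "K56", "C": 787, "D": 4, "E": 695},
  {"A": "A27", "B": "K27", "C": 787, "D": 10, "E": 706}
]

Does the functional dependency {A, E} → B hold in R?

Yes

(A=A70, E=692): 2 rows → B = K69, K69 ✓
(A=A85, E=692): 1 row → B = K56 ✓
(A=A27, E=706): 2 rows → B = K27, K27 ✓
(A=A27, E=692): 2 rows → B = K19, K19 ✓
(A=A70, E=706): 2 rows → B = K10, K10 ✓
(A=A86, E=695): 3 rows → B = K56, K56, K56 ✓
Every {A, E} value is associated with a single B value, so {A, E} → B holds.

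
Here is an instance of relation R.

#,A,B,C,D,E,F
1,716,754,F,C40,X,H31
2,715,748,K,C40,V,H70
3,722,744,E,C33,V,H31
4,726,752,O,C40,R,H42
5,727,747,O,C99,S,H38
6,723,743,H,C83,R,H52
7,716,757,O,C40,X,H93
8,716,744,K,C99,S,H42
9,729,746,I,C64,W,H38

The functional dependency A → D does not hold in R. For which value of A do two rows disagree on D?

A=716: rows 1, 7, 8 → D takes values {C40, C99} — violation
A=715: row 2 → D = C40 ✓
A=722: row 3 → D = C33 ✓
A=726: row 4 → D = C40 ✓
A=727: row 5 → D = C99 ✓
A=723: row 6 → D = C83 ✓
A=729: row 9 → D = C64 ✓
The only A value with inconsistent D is A=716.

716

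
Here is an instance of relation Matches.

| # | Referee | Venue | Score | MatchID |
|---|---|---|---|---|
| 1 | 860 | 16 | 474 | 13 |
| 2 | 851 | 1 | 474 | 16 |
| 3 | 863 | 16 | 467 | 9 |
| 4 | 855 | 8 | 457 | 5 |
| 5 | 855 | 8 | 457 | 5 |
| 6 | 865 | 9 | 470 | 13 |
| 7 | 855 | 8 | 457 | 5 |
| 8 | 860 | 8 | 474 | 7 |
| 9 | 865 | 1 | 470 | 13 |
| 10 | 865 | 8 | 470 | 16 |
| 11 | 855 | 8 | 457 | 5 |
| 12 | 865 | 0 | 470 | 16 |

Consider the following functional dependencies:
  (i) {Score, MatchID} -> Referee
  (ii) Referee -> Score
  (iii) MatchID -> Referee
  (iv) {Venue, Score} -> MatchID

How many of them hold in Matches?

3

(i) {Score, MatchID} -> Referee: every LHS value maps to a single RHS value — holds.
(ii) Referee -> Score: every LHS value maps to a single RHS value — holds.
(iii) MatchID -> Referee: MatchID=13: rows 1, 6, 9 → Referee takes values {860, 865} — violation; MatchID=16: rows 2, 10, 12 → Referee takes values {851, 865} — violation — fails.
(iv) {Venue, Score} -> MatchID: every LHS value maps to a single RHS value — holds.
3 of the 4 dependencies hold.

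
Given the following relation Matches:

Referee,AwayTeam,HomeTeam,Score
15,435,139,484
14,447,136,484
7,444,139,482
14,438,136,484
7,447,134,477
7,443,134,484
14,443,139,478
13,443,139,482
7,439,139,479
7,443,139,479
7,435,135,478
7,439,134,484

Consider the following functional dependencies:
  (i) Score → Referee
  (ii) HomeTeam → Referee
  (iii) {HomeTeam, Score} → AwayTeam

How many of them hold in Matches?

0

(i) Score → Referee: Score=484: 5 rows → Referee takes values {15, 14, 7} — violation; Score=482: 2 rows → Referee takes values {7, 13} — violation; Score=478: 2 rows → Referee takes values {14, 7} — violation — fails.
(ii) HomeTeam → Referee: HomeTeam=139: 6 rows → Referee takes values {15, 7, 14, 13} — violation — fails.
(iii) {HomeTeam, Score} → AwayTeam: (HomeTeam=136, Score=484): 2 rows → AwayTeam takes values {447, 438} — violation; (HomeTeam=139, Score=482): 2 rows → AwayTeam takes values {444, 443} — violation; (HomeTeam=134, Score=484): 2 rows → AwayTeam takes values {443, 439} — violation; (HomeTeam=139, Score=479): 2 rows → AwayTeam takes values {439, 443} — violation — fails.
None of the 3 dependencies hold.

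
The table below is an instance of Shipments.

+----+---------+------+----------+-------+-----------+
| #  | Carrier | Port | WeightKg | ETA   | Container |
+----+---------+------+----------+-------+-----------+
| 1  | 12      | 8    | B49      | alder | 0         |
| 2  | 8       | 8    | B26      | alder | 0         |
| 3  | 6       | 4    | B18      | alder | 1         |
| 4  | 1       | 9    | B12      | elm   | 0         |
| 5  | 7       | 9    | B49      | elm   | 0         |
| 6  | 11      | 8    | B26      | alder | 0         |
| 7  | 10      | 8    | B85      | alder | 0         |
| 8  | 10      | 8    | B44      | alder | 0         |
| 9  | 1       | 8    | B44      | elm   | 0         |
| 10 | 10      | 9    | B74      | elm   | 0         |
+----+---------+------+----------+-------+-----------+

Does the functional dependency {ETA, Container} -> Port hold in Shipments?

No

(ETA=alder, Container=0): rows 1, 2, 6, 7, 8 → Port = 8, 8, 8, 8, 8 ✓
(ETA=alder, Container=1): row 3 → Port = 4 ✓
(ETA=elm, Container=0): rows 4, 5, 9, 10 → Port takes values {9, 8} — violation
Two rows agree on {ETA, Container} but differ on Port, so {ETA, Container} -> Port does not hold.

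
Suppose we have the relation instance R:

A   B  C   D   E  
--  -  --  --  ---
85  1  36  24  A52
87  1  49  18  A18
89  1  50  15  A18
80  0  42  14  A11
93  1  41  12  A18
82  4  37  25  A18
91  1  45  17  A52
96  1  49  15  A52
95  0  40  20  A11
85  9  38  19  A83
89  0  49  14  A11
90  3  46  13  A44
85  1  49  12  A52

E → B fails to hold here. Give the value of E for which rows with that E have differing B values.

A18

E=A52: 4 rows → B = 1, 1, 1, 1 ✓
E=A18: 4 rows → B takes values {1, 4} — violation
E=A11: 3 rows → B = 0, 0, 0 ✓
E=A83: 1 row → B = 9 ✓
E=A44: 1 row → B = 3 ✓
The only E value with inconsistent B is E=A18.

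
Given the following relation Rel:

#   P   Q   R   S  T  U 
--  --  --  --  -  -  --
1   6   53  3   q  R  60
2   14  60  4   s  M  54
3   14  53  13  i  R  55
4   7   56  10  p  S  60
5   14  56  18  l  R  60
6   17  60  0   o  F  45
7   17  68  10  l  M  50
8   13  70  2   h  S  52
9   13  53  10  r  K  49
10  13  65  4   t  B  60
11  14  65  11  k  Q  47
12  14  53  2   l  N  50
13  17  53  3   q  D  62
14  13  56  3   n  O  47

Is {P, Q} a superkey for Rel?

No

Rows 3 and 12 have the same {P, Q} value (P=14, Q=53) but are distinct tuples, so {P, Q} does not determine every attribute — not a superkey.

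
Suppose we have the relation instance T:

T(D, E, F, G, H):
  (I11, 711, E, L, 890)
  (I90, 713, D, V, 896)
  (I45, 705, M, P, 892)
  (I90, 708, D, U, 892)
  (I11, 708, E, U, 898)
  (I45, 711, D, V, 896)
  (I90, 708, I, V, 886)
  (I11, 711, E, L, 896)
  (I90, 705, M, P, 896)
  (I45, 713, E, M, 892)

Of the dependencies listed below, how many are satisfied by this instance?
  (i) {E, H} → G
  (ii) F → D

(i) {E, H} → G: (E=711, H=896): 2 rows → G takes values {V, L} — violation — fails.
(ii) F → D: F=E: 4 rows → D takes values {I11, I45} — violation; F=D: 3 rows → D takes values {I90, I45} — violation; F=M: 2 rows → D takes values {I45, I90} — violation — fails.
None of the 2 dependencies hold.

0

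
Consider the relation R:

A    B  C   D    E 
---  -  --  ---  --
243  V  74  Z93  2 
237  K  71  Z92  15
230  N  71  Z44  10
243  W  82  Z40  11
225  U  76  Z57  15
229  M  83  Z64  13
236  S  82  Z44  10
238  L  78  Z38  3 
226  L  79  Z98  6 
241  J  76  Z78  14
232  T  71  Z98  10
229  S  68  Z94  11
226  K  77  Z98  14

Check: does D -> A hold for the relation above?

No

D=Z93: 1 row → A = 243 ✓
D=Z92: 1 row → A = 237 ✓
D=Z44: 2 rows → A takes values {230, 236} — violation
D=Z40: 1 row → A = 243 ✓
D=Z57: 1 row → A = 225 ✓
D=Z64: 1 row → A = 229 ✓
D=Z38: 1 row → A = 238 ✓
D=Z98: 3 rows → A takes values {226, 232} — violation
D=Z78: 1 row → A = 241 ✓
D=Z94: 1 row → A = 229 ✓
Two rows agree on D but differ on A, so D -> A does not hold.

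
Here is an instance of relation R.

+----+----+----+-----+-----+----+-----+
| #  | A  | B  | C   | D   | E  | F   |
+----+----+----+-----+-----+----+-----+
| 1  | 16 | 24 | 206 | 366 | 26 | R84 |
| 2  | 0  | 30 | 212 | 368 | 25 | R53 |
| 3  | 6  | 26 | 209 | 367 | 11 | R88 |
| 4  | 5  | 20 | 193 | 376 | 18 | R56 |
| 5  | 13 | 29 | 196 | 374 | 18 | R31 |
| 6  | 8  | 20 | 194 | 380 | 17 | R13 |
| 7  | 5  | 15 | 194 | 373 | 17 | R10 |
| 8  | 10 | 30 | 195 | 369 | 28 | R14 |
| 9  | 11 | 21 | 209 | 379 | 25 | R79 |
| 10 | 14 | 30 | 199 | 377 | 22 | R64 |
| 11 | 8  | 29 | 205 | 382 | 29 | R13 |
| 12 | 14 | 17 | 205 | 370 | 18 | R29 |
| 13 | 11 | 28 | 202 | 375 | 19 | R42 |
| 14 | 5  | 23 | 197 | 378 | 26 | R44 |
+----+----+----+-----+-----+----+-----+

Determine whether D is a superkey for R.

Yes

All 14 rows have distinct D values, so D → (all attributes) holds and D is a superkey.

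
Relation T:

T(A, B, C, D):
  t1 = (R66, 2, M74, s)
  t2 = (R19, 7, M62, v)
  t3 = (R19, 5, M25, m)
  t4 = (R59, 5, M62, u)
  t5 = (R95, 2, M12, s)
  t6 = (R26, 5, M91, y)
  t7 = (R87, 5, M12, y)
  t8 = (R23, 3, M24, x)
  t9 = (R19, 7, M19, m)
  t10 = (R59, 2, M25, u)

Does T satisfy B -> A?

B=2: rows 1, 5, 10 → A takes values {R66, R95, R59} — violation
B=7: rows 2, 9 → A = R19, R19 ✓
B=5: rows 3, 4, 6, 7 → A takes values {R19, R59, R26, R87} — violation
B=3: row 8 → A = R23 ✓
Two rows agree on B but differ on A, so B -> A does not hold.

No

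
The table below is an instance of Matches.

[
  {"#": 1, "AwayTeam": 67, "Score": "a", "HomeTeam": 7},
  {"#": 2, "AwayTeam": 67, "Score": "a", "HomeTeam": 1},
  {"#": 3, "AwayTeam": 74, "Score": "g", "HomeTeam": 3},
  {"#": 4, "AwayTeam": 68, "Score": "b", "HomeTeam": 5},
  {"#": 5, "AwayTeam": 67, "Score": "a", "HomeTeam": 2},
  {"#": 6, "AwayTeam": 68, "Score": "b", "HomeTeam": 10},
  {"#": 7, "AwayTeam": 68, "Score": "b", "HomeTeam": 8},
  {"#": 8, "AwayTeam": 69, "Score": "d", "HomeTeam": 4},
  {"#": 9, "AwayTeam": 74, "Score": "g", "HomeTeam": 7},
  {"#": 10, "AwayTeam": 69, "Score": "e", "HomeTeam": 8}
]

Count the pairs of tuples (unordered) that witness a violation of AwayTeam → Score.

1

AwayTeam=67: all 3 rows agree on Score — 0 pairs.
AwayTeam=74: all 2 rows agree on Score — 0 pairs.
AwayTeam=68: all 3 rows agree on Score — 0 pairs.
AwayTeam=69: violating pairs (8,10) — 1 pair.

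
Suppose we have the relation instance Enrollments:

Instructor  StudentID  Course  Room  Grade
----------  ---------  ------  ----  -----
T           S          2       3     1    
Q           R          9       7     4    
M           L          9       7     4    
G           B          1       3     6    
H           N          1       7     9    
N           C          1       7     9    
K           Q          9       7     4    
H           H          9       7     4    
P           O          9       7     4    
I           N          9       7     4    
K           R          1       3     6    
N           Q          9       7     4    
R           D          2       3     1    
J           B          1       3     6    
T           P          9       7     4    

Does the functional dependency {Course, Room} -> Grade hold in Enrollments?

(Course=2, Room=3): 2 rows → Grade = 1, 1 ✓
(Course=9, Room=7): 8 rows → Grade = 4, 4, 4, 4, 4, 4, 4, 4 ✓
(Course=1, Room=3): 3 rows → Grade = 6, 6, 6 ✓
(Course=1, Room=7): 2 rows → Grade = 9, 9 ✓
Every {Course, Room} value is associated with a single Grade value, so {Course, Room} -> Grade holds.

Yes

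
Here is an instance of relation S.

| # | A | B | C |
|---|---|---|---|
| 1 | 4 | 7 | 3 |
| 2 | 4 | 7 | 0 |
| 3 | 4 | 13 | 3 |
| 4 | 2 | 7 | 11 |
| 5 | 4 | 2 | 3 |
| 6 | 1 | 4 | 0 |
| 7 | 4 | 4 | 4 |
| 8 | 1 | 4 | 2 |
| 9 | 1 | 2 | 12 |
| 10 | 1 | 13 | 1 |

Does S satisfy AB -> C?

(A=4, B=7): rows 1, 2 → C takes values {3, 0} — violation
(A=4, B=13): row 3 → C = 3 ✓
(A=2, B=7): row 4 → C = 11 ✓
(A=4, B=2): row 5 → C = 3 ✓
(A=1, B=4): rows 6, 8 → C takes values {0, 2} — violation
(A=4, B=4): row 7 → C = 4 ✓
(A=1, B=2): row 9 → C = 12 ✓
(A=1, B=13): row 10 → C = 1 ✓
Two rows agree on AB but differ on C, so AB -> C does not hold.

No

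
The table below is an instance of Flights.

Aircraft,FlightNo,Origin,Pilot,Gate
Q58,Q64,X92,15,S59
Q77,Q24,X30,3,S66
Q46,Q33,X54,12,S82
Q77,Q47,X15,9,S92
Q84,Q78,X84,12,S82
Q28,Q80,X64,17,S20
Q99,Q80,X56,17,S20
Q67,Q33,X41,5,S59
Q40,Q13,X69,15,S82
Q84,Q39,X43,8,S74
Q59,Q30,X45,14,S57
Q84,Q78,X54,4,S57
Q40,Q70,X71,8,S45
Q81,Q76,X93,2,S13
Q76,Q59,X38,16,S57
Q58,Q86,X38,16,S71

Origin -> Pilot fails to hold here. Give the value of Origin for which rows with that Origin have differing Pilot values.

X54

Origin=X92: 1 row → Pilot = 15 ✓
Origin=X30: 1 row → Pilot = 3 ✓
Origin=X54: 2 rows → Pilot takes values {12, 4} — violation
Origin=X15: 1 row → Pilot = 9 ✓
Origin=X84: 1 row → Pilot = 12 ✓
Origin=X64: 1 row → Pilot = 17 ✓
Origin=X56: 1 row → Pilot = 17 ✓
Origin=X41: 1 row → Pilot = 5 ✓
Origin=X69: 1 row → Pilot = 15 ✓
Origin=X43: 1 row → Pilot = 8 ✓
Origin=X45: 1 row → Pilot = 14 ✓
Origin=X71: 1 row → Pilot = 8 ✓
Origin=X93: 1 row → Pilot = 2 ✓
Origin=X38: 2 rows → Pilot = 16, 16 ✓
The only Origin value with inconsistent Pilot is Origin=X54.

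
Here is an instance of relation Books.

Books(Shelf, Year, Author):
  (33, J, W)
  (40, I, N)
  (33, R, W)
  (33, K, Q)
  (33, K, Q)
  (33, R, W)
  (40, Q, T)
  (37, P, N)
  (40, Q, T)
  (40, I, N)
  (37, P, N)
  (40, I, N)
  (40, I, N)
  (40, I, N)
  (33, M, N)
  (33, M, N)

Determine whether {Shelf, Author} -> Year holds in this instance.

(Shelf=33, Author=W): 3 rows → Year takes values {J, R} — violation
(Shelf=40, Author=N): 5 rows → Year = I, I, I, I, I ✓
(Shelf=33, Author=Q): 2 rows → Year = K, K ✓
(Shelf=40, Author=T): 2 rows → Year = Q, Q ✓
(Shelf=37, Author=N): 2 rows → Year = P, P ✓
(Shelf=33, Author=N): 2 rows → Year = M, M ✓
Two rows agree on {Shelf, Author} but differ on Year, so {Shelf, Author} -> Year does not hold.

No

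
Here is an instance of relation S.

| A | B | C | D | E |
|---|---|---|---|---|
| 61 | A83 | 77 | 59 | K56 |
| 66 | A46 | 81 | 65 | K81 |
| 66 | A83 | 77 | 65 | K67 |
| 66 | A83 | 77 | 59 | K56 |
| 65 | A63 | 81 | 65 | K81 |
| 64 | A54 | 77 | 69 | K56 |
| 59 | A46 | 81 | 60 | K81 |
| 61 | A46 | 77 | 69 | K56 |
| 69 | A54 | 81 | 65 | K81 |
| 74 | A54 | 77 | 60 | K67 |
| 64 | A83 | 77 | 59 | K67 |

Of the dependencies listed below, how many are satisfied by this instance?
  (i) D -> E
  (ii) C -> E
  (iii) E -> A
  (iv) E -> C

1

(i) D -> E: D=59: 3 rows → E takes values {K56, K67} — violation; D=65: 4 rows → E takes values {K81, K67} — violation; D=60: 2 rows → E takes values {K81, K67} — violation — fails.
(ii) C -> E: C=77: 7 rows → E takes values {K56, K67} — violation — fails.
(iii) E -> A: E=K56: 4 rows → A takes values {61, 66, 64} — violation; E=K81: 4 rows → A takes values {66, 65, 59, 69} — violation; E=K67: 3 rows → A takes values {66, 74, 64} — violation — fails.
(iv) E -> C: every LHS value maps to a single RHS value — holds.
1 of the 4 dependencies holds.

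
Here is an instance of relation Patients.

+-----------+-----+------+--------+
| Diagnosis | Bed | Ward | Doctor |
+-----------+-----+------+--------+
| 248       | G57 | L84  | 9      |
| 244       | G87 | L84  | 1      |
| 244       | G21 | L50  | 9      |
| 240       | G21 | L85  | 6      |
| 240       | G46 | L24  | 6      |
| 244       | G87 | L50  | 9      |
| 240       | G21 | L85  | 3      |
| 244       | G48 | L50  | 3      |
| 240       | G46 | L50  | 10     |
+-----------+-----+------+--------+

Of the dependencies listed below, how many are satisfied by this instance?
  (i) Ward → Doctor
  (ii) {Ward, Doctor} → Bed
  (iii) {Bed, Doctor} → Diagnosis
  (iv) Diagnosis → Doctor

1

(i) Ward → Doctor: Ward=L84: 2 rows → Doctor takes values {9, 1} — violation; Ward=L50: 4 rows → Doctor takes values {9, 3, 10} — violation; Ward=L85: 2 rows → Doctor takes values {6, 3} — violation — fails.
(ii) {Ward, Doctor} → Bed: (Ward=L50, Doctor=9): 2 rows → Bed takes values {G21, G87} — violation — fails.
(iii) {Bed, Doctor} → Diagnosis: every LHS value maps to a single RHS value — holds.
(iv) Diagnosis → Doctor: Diagnosis=244: 4 rows → Doctor takes values {1, 9, 3} — violation; Diagnosis=240: 4 rows → Doctor takes values {6, 3, 10} — violation — fails.
1 of the 4 dependencies holds.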